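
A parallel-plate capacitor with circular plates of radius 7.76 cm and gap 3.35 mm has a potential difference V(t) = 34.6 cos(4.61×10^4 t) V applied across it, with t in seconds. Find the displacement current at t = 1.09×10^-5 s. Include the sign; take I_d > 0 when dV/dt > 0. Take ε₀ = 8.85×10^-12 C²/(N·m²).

-3.84×10^-5 A

dV/dt = (34.6)(4.61×10^4)·−sin(0.50249) = -7.682×10^5 V/s.
I_d = C dV/dt with C = ε₀A/d = (8.85×10^-12)(0.01892)/(3.35×10^-3) = 4.998×10^-11 F, so I_d = (4.998×10^-11)(-7.682×10^5) = -3.84×10^-5 A.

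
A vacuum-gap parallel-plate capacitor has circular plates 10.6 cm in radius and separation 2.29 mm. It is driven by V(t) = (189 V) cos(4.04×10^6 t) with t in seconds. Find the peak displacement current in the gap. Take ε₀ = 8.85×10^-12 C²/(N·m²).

0.104 A

(dE/dt)_max = V₀ω/d = 3.334×10^11 V/(m·s); ω = 4.04×10^6 rad/s.
I_d,max = ε₀ A (dE/dt)_max = (8.85×10^-12)(0.03530)(3.334×10^11) = 0.104 A.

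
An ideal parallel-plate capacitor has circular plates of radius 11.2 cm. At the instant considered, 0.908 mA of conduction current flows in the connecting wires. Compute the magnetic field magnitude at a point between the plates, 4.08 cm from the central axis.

No conduction current crosses the gap, so I_d there equals the 9.08×10^-4 A in the leads.
For r < R the Ampère–Maxwell law gives B(2πr) = μ₀ I_d (r²/R²), so B = μ₀ I_d r/(2πR²) = (4π×10^-7)(9.08×10^-4)(0.0408)/(2π·0.112²) = 5.91×10^-10 T.

5.91×10^-10 T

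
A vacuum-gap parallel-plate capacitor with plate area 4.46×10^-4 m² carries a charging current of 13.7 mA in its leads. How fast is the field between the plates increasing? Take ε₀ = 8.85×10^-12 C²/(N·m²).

3.47×10^12 V/(m·s)

The displacement current between the plates equals the conduction current, I_d = 13.7 mA.
Inverting I_d = ε₀ A dE/dt gives dE/dt = 0.0137 / (8.85×10^-12 · 4.46×10^-4) = 3.47×10^12 V/(m·s).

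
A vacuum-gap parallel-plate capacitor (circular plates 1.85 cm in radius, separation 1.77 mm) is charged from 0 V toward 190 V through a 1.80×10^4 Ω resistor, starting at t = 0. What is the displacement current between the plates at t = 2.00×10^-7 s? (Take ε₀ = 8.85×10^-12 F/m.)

C = ε₀A/d = (8.85×10^-12)(1.075×10^-3)/(1.77×10^-3) = 5.375×10^-12 F, so τ = RC = 9.675×10^-8 s.
The conduction current is I(t) = (V₀/R) e^(−t/τ), and the displacement current between the plates equals it.
t/τ = 2.067; I_d = (190/1.80×10^4) · e^(−2.067) = (0.01056)(0.1266) = 1.34×10^-3 A.

1.34×10^-3 A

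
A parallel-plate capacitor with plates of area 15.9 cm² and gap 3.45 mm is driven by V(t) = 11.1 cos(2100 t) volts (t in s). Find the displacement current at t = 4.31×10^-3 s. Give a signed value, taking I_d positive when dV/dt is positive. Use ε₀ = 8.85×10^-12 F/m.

C = ε₀A/d = (8.85×10^-12)(1.59×10^-3)/(3.45×10^-3) = 4.079×10^-12 F. dV/dt = V₀ω·−sin(ωt); at ωt = 9.051 rad this factor is -0.3651.
I_d = C dV/dt = (4.079×10^-12)(11.1)(2100)(-0.3651) = -3.47×10^-8 A.

-3.47×10^-8 A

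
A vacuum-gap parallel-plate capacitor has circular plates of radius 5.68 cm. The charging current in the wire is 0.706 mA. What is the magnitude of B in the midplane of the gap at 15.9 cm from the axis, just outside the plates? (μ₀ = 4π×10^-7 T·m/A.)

8.88×10^-10 T

By continuity the displacement current in the gap matches the conduction current: I_d = 7.06×10^-4 A.
For r ≥ R the full I_d is enclosed: B = μ₀ I_d/(2πr) = (4π×10^-7)(7.06×10^-4)/(2π·0.159) = 8.88×10^-10 T.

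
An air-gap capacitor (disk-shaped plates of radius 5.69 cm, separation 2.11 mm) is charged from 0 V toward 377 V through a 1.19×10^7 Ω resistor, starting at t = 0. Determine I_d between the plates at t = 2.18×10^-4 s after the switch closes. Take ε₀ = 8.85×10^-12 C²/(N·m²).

C = ε₀A/d = (8.85×10^-12)(0.01017)/(2.11×10^-3) = 4.266×10^-11 F and τ = RC = 5.077×10^-4 s. I_d in the gap equals the RC charging current.
I_d(t) = (V₀/R) e^(−t/τ) = 3.168×10^-5 · e^(−0.4294) = 2.06×10^-5 A.

2.06×10^-5 A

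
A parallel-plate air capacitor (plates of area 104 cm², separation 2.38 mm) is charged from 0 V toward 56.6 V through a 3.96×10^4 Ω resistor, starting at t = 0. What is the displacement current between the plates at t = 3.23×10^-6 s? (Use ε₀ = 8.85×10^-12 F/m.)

1.73×10^-4 A

With C = ε₀A/d = (8.85×10^-12)(0.0104)/(2.38×10^-3) = 3.867×10^-11 F, the time constant is τ = RC = 1.531×10^-6 s, so t/τ = 2.110 and e^(−t/τ) = 0.1212.
I_d = I_cond = (V₀/R) e^(−t/τ) = (1.429×10^-3)(0.1212) = 1.73×10^-4 A.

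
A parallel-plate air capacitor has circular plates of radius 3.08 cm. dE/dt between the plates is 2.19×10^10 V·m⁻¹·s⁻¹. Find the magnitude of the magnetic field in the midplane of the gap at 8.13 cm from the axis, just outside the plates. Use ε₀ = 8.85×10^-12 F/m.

Through the whole plate area (πR² = 2.980×10^-3 m²), I_d = ε₀ πR² dE/dt = 5.776×10^-4 A.
Outside the plates the loop encloses all of I_d, so B·2πr = μ₀ I_d and B = 1.42×10^-9 T.

1.42×10^-9 T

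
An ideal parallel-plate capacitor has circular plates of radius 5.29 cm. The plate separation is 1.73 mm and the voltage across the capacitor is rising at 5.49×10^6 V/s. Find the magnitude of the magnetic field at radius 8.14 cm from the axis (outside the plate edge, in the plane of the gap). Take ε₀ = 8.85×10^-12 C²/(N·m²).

6.07×10^-10 T

I_d = C dV/dt with C = ε₀πR²/d = 4.497×10^-11 F, so I_d = (4.497×10^-11)(5.49×10^6) = 2.469×10^-4 A.
With r > R the enclosed displacement current is the full I_d; B = μ₀ I_d / (2πr) = 6.07×10^-10 T.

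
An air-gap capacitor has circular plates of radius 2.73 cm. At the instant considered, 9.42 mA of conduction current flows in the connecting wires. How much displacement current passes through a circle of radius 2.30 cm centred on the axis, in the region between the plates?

6.69×10^-3 A

No conduction current crosses the gap, so I_d there equals the 9.42×10^-3 A in the leads.
The field is uniform, so I_d,enc = I_d (r/R)² = (9.42×10^-3)(2.30/2.73)² = 6.69×10^-3 A.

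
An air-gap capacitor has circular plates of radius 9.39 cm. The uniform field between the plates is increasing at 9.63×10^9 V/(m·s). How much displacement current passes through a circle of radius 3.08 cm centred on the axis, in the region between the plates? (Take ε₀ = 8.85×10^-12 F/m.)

Through the whole plate area (πR² = 0.02770 m²), I_d = ε₀ πR² dE/dt = 2.361×10^-3 A.
Through an area πr² the displacement current is I_d·(πr²/πR²) = I_d (r/R)² = 2.54×10^-4 A.

2.54×10^-4 A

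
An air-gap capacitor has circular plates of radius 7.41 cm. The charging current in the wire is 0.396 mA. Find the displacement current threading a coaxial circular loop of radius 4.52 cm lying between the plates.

No conduction current crosses the gap, so I_d there equals the 3.96×10^-4 A in the leads.
Through an area πr² the displacement current is I_d·(πr²/πR²) = I_d (r/R)² = 1.47×10^-4 A.

1.47×10^-4 A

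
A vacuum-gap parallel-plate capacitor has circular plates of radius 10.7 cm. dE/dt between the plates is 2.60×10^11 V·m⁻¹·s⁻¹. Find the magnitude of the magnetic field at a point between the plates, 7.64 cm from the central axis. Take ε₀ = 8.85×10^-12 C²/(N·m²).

I_d = ε₀ dΦ_E/dt = ε₀ πR² (dE/dt) = (8.85×10^-12)(0.03597)(2.60×10^11) = 0.08277 A through the full plate area.
An Ampèrian loop of radius r encloses a fraction (r/R)² of I_d. Then B·2πr = μ₀ I_d (r/R)², giving B = μ₀ I_d r/(2πR²) = 1.10×10^-7 T.

1.10×10^-7 T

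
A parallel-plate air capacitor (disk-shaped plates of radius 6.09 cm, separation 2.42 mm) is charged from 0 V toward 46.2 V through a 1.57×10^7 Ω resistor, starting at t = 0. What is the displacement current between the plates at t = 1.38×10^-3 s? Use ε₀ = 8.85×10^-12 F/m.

C = ε₀A/d = (8.85×10^-12)(0.01165)/(2.42×10^-3) = 4.260×10^-11 F and τ = RC = 6.688×10^-4 s. I_d in the gap equals the RC charging current.
I_d(t) = (V₀/R) e^(−t/τ) = 2.943×10^-6 · e^(−2.063) = 3.74×10^-7 A.

3.74×10^-7 A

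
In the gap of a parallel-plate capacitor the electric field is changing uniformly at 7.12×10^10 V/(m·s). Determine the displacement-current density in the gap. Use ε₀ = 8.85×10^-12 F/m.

The displacement-current density is ε₀ ∂E/∂t = (8.85×10^-12)(7.12×10^10) = 0.630 A/m².

0.630 A/m²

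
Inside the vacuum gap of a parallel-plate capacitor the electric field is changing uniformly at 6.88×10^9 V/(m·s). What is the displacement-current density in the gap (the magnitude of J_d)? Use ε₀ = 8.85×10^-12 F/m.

0.0609 A/m²

J_d = ε₀ dE/dt = (8.85×10^-12)(6.88×10^9) = 0.0609 A/m².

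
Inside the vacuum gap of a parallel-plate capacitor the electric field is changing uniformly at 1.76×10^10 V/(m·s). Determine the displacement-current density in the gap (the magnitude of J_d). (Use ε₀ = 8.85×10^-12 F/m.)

0.156 A/m²

J_d = ε₀ dE/dt = (8.85×10^-12)(1.76×10^10) = 0.156 A/m².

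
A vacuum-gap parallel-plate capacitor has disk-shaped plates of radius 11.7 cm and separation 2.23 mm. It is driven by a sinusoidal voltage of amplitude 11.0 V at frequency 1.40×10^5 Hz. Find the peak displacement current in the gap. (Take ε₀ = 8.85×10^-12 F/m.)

C = ε₀A/d = (8.85×10^-12)(0.04301)/(2.23×10^-3) = 1.707×10^-10 F; ω = 2πf = 8.796×10^5 rad/s.
I_d = C dV/dt, so |I_d|_max = C V₀ ω = (1.707×10^-10)(11.0)(8.796×10^5) = 1.65×10^-3 A.

1.65×10^-3 A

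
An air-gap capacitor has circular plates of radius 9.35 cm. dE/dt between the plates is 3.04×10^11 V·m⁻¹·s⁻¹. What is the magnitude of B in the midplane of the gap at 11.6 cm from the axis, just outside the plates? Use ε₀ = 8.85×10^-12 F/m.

1.27×10^-7 T

Total displacement current: I_d = ε₀(πR²)(dE/dt) = (8.85×10^-12)(0.02746)(3.04×10^11) = 0.07388 A.
Outside the plates the loop encloses all of I_d, so B·2πr = μ₀ I_d and B = 1.27×10^-7 T.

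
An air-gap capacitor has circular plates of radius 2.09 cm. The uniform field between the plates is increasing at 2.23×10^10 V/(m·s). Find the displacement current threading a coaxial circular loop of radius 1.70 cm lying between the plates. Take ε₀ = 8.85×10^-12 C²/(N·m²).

I_d = ε₀ dΦ_E/dt = ε₀ πR² (dE/dt) = (8.85×10^-12)(1.372×10^-3)(2.23×10^10) = 2.708×10^-4 A through the full plate area.
Since J_d is uniform, the enclosed fraction is (r/R)² = 0.6616, giving I_d,enc = 1.79×10^-4 A.

1.79×10^-4 A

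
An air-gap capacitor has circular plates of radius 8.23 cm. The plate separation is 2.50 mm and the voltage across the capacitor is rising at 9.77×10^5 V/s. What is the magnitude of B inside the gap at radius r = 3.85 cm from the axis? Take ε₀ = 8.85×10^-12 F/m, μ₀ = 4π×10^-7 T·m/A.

8.37×10^-11 T

I_d = C dV/dt with C = ε₀πR²/d = 7.533×10^-11 F, so I_d = (7.533×10^-11)(9.77×10^5) = 7.360×10^-5 A.
An Ampèrian loop of radius r encloses a fraction (r/R)² of I_d. Then B·2πr = μ₀ I_d (r/R)², giving B = μ₀ I_d r/(2πR²) = 8.37×10^-11 T.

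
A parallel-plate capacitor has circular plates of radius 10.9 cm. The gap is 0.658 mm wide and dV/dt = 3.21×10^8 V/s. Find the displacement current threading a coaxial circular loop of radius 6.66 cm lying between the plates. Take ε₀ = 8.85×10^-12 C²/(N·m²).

0.0602 A

I_d = C dV/dt with C = ε₀πR²/d = 5.021×10^-10 F, so I_d = (5.021×10^-10)(3.21×10^8) = 0.1612 A.
The field is uniform, so I_d,enc = I_d (r/R)² = (0.1612)(6.66/10.9)² = 0.0602 A.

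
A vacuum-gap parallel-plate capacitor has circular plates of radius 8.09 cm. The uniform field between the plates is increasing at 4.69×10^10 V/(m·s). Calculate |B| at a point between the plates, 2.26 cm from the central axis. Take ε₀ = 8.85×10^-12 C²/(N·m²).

Total displacement current: I_d = ε₀(πR²)(dE/dt) = (8.85×10^-12)(0.02056)(4.69×10^10) = 8.534×10^-3 A.
For r < R the Ampère–Maxwell law gives B(2πr) = μ₀ I_d (r²/R²), so B = μ₀ I_d r/(2πR²) = (4π×10^-7)(8.534×10^-3)(0.0226)/(2π·0.0809²) = 5.89×10^-9 T.

5.89×10^-9 T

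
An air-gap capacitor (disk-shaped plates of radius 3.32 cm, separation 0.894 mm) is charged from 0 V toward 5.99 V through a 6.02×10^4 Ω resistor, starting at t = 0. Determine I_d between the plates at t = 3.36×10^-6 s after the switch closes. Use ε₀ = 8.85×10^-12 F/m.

1.95×10^-5 A

C = ε₀A/d = (8.85×10^-12)(3.463×10^-3)/(8.94×10^-4) = 3.428×10^-11 F and τ = RC = 2.064×10^-6 s. I_d in the gap equals the RC charging current.
I_d(t) = (V₀/R) e^(−t/τ) = 9.950×10^-5 · e^(−1.628) = 1.95×10^-5 A.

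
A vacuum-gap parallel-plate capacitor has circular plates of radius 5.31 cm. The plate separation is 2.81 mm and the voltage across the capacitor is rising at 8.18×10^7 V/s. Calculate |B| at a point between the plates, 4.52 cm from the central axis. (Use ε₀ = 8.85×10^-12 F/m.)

7.32×10^-9 T

dE/dt = (dV/dt)/d = 2.911×10^10 V/(m·s); I_d = ε₀(πR²)(dE/dt) = (8.85×10^-12)(8.858×10^-3)(2.911×10^10) = 2.282×10^-3 A.
An Ampèrian loop of radius r encloses a fraction (r/R)² of I_d. Then B·2πr = μ₀ I_d (r/R)², giving B = μ₀ I_d r/(2πR²) = 7.32×10^-9 T.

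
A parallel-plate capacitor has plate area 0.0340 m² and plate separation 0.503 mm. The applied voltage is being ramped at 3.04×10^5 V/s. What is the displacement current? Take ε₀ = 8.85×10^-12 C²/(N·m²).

1.82×10^-4 A

The displacement current equals the charging current C dV/dt. With C = ε₀A/d = (8.85×10^-12)(0.0340)/(5.03×10^-4) = 5.982×10^-10 F, I_d = (5.982×10^-10)(3.04×10^5) = 1.82×10^-4 A.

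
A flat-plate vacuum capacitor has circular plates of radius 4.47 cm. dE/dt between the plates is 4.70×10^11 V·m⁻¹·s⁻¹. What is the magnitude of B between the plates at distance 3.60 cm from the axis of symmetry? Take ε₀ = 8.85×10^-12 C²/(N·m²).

9.41×10^-8 T

Total displacement current: I_d = ε₀(πR²)(dE/dt) = (8.85×10^-12)(6.277×10^-3)(4.70×10^11) = 0.02611 A.
For r < R the Ampère–Maxwell law gives B(2πr) = μ₀ I_d (r²/R²), so B = μ₀ I_d r/(2πR²) = (4π×10^-7)(0.02611)(0.0360)/(2π·0.0447²) = 9.41×10^-8 T.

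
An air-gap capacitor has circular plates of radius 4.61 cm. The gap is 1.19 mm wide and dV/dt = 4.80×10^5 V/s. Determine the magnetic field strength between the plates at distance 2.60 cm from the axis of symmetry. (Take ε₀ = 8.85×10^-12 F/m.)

With E = V/d, dE/dt = 4.034×10^8 V/(m·s) and πR² = 6.677×10^-3 m², giving I_d = ε₀ πR² dE/dt = 2.384×10^-5 A.
∮B·dl = μ₀ I_d,enc with I_d,enc = I_d r²/R² = 7.583×10^-6 A; so B = μ₀ I_d,enc/(2πr) = 5.83×10^-11 T.

5.83×10^-11 T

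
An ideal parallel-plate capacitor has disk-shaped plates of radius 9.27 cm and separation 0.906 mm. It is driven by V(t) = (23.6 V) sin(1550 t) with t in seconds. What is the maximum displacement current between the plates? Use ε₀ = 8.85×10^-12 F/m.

C = ε₀A/d = (8.85×10^-12)(0.02700)/(9.06×10^-4) = 2.637×10^-10 F; ω = 1550 rad/s.
I_d = C dV/dt, so |I_d|_max = C V₀ ω = (2.637×10^-10)(23.6)(1550) = 9.65×10^-6 A.

9.65×10^-6 A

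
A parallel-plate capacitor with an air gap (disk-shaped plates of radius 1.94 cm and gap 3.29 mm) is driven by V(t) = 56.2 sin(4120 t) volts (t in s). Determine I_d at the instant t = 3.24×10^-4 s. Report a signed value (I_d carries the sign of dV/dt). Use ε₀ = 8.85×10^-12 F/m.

1.72×10^-7 A

dE/dt = (V₀ω/d)·cos(ωt) with ωt = 1.33488 rad: (56.2)(4120)(0.2337)/(3.29×10^-3) = 1.645×10^7 V/(m·s).
I_d = ε₀ A dE/dt = (8.85×10^-12)(1.182×10^-3)(1.645×10^7) = 1.72×10^-7 A.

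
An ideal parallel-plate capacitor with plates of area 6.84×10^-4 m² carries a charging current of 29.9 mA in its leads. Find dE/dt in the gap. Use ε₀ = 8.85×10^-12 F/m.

4.94×10^12 V/(m·s)

Charge continuity gives I_d = I = 0.0299 A between the plates.
Since I_d = ε₀ A dE/dt, dE/dt = I_d/(ε₀A) = (0.0299)/((8.85×10^-12)(6.84×10^-4)) = 4.94×10^12 V/(m·s).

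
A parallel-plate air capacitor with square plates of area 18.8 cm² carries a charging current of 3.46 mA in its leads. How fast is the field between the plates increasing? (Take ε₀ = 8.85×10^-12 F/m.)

Charge continuity gives I_d = I = 3.46×10^-3 A between the plates.
Then dE/dt = I_d/(ε₀A) = 2.08×10^11 V/(m·s).

2.08×10^11 V/(m·s)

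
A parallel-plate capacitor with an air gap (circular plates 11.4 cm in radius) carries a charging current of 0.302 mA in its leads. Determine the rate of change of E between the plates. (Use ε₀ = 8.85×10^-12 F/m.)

Charge continuity gives I_d = I = 3.02×10^-4 A between the plates.
Then dE/dt = I_d/(ε₀A) = 8.36×10^8 V/(m·s).

8.36×10^8 V/(m·s)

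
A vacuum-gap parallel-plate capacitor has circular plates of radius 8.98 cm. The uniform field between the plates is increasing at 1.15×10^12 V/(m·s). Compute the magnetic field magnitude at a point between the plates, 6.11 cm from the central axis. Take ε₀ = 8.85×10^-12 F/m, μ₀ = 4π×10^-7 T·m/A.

3.91×10^-7 T

I_d = ε₀ dΦ_E/dt = ε₀ πR² (dE/dt) = (8.85×10^-12)(0.02533)(1.15×10^12) = 0.2578 A through the full plate area.
∮B·dl = μ₀ I_d,enc with I_d,enc = I_d r²/R² = 0.1193 A; so B = μ₀ I_d,enc/(2πr) = 3.91×10^-7 T.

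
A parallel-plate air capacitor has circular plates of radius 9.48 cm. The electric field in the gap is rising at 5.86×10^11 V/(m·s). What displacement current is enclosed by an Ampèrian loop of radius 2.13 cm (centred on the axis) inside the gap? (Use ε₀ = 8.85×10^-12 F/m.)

7.39×10^-3 A

Total displacement current: I_d = ε₀(πR²)(dE/dt) = (8.85×10^-12)(0.02823)(5.86×10^11) = 0.1464 A.
Since J_d is uniform, the enclosed fraction is (r/R)² = 0.05048, giving I_d,enc = 7.39×10^-3 A.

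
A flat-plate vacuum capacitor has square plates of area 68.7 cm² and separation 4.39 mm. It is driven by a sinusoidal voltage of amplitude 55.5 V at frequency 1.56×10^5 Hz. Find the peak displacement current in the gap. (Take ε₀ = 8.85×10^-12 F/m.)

7.53×10^-4 A

C = ε₀A/d = (8.85×10^-12)(6.87×10^-3)/(4.39×10^-3) = 1.385×10^-11 F; ω = 2πf = 9.802×10^5 rad/s.
I_d = C dV/dt, so |I_d|_max = C V₀ ω = (1.385×10^-11)(55.5)(9.802×10^5) = 7.53×10^-4 A.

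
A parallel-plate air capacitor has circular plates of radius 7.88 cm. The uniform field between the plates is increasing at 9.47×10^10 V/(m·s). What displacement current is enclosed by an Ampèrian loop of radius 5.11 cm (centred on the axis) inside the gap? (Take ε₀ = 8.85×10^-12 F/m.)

6.88×10^-3 A

Through the whole plate area (πR² = 0.01951 m²), I_d = ε₀ πR² dE/dt = 0.01635 A.
Since J_d is uniform, the enclosed fraction is (r/R)² = 0.4205, giving I_d,enc = 6.88×10^-3 A.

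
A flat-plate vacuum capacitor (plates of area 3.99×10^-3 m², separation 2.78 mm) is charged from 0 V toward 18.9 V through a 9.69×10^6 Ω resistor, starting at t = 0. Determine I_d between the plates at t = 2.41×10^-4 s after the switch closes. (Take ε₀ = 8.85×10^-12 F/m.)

C = ε₀A/d = (8.85×10^-12)(3.99×10^-3)/(2.78×10^-3) = 1.270×10^-11 F and τ = RC = 1.231×10^-4 s. I_d in the gap equals the RC charging current.
I_d(t) = (V₀/R) e^(−t/τ) = 1.950×10^-6 · e^(−1.958) = 2.75×10^-7 A.

2.75×10^-7 A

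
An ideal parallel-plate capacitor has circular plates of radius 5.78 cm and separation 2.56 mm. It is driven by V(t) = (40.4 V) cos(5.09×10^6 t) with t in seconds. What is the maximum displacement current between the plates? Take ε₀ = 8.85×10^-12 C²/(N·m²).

(dE/dt)_max = V₀ω/d = 8.033×10^10 V/(m·s); ω = 5.09×10^6 rad/s.
I_d,max = ε₀ A (dE/dt)_max = (8.85×10^-12)(0.01050)(8.033×10^10) = 7.46×10^-3 A.

7.46×10^-3 A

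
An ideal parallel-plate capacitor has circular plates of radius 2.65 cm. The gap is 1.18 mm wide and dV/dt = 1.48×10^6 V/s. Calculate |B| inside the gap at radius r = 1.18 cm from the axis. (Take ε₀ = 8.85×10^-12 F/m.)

dE/dt = (dV/dt)/d = 1.254×10^9 V/(m·s); I_d = ε₀(πR²)(dE/dt) = (8.85×10^-12)(2.206×10^-3)(1.254×10^9) = 2.448×10^-5 A.
For r < R the Ampère–Maxwell law gives B(2πr) = μ₀ I_d (r²/R²), so B = μ₀ I_d r/(2πR²) = (4π×10^-7)(2.448×10^-5)(0.0118)/(2π·0.0265²) = 8.23×10^-11 T.

8.23×10^-11 T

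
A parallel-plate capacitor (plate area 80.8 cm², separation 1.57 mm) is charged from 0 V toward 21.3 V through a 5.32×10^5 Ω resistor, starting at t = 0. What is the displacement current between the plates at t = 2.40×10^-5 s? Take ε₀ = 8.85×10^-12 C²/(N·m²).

C = ε₀A/d = (8.85×10^-12)(8.08×10^-3)/(1.57×10^-3) = 4.555×10^-11 F, so τ = RC = 2.423×10^-5 s.
The conduction current is I(t) = (V₀/R) e^(−t/τ), and the displacement current between the plates equals it.
t/τ = 0.9905; I_d = (21.3/5.32×10^5) · e^(−0.9905) = (4.004×10^-5)(0.3714) = 1.49×10^-5 A.

1.49×10^-5 A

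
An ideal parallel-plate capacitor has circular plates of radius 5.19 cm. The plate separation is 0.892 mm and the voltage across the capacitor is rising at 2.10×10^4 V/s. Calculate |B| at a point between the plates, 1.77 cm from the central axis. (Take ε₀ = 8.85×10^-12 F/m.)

2.32×10^-12 T

I_d = C dV/dt with C = ε₀πR²/d = 8.396×10^-11 F, so I_d = (8.396×10^-11)(2.10×10^4) = 1.763×10^-6 A.
For r < R the Ampère–Maxwell law gives B(2πr) = μ₀ I_d (r²/R²), so B = μ₀ I_d r/(2πR²) = (4π×10^-7)(1.763×10^-6)(0.0177)/(2π·0.0519²) = 2.32×10^-12 T.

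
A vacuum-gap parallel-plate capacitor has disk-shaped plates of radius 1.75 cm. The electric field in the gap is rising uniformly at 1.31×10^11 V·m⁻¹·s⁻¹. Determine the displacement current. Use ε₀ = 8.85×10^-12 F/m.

The displacement current is ε₀ times dΦ_E/dt = ε₀ A dE/dt = (8.85×10^-12)(9.621×10^-4)(1.31×10^11) = 1.12×10^-3 A.

1.12×10^-3 A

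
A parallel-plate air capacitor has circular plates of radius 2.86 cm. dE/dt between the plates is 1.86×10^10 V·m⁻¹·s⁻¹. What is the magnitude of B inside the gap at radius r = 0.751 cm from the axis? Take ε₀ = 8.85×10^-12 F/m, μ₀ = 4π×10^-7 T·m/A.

I_d = ε₀ dΦ_E/dt = ε₀ πR² (dE/dt) = (8.85×10^-12)(2.570×10^-3)(1.86×10^10) = 4.230×10^-4 A through the full plate area.
An Ampèrian loop of radius r encloses a fraction (r/R)² of I_d. Then B·2πr = μ₀ I_d (r/R)², giving B = μ₀ I_d r/(2πR²) = 7.77×10^-10 T.

7.77×10^-10 T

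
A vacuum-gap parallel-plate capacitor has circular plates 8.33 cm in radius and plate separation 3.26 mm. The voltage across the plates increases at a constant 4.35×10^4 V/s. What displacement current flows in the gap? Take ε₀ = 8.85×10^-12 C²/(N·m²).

2.57×10^-6 A

E = V/d so dE/dt = (dV/dt)/d = 1.334×10^7 V/(m·s), and I_d = ε₀ A dE/dt = (8.85×10^-12)(0.02180)(1.334×10^7) = 2.57×10^-6 A.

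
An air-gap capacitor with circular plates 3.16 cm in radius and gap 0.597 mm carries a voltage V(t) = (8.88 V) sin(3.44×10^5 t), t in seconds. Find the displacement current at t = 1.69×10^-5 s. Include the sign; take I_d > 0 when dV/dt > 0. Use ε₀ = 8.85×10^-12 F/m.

dE/dt = (V₀ω/d)·cos(ωt) with ωt = 5.8136 rad: (8.88)(3.44×10^5)(0.8918)/(5.97×10^-4) = 4.563×10^9 V/(m·s).
I_d = ε₀ A dE/dt = (8.85×10^-12)(3.137×10^-3)(4.563×10^9) = 1.27×10^-4 A.

1.27×10^-4 A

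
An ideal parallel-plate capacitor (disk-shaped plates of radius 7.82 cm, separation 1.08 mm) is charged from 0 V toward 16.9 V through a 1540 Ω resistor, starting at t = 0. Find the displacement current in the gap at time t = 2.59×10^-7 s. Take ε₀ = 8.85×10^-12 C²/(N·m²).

C = ε₀A/d = (8.85×10^-12)(0.01921)/(1.08×10^-3) = 1.574×10^-10 F and τ = RC = 2.424×10^-7 s. I_d in the gap equals the RC charging current.
I_d(t) = (V₀/R) e^(−t/τ) = 0.01097 · e^(−1.068) = 3.77×10^-3 A.

3.77×10^-3 A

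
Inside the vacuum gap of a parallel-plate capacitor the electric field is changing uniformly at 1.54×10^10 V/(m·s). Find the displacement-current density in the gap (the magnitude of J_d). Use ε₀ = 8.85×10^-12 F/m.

The displacement-current density is ε₀ ∂E/∂t = (8.85×10^-12)(1.54×10^10) = 0.136 A/m².

0.136 A/m²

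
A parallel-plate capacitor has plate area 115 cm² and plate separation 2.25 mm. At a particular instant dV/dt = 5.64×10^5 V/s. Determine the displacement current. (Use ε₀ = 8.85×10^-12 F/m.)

2.55×10^-5 A

C = ε₀A/d = (8.85×10^-12)(0.0115)/(2.25×10^-3) = 4.523×10^-11 F.
I_d = C dV/dt = (4.523×10^-11)(5.64×10^5) = 2.55×10^-5 A.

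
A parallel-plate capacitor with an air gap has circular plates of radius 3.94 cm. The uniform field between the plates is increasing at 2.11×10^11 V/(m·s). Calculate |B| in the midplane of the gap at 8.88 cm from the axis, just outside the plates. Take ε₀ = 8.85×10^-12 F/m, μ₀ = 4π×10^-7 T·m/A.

Total displacement current: I_d = ε₀(πR²)(dE/dt) = (8.85×10^-12)(4.877×10^-3)(2.11×10^11) = 9.107×10^-3 A.
For r ≥ R the full I_d is enclosed: B = μ₀ I_d/(2πr) = (4π×10^-7)(9.107×10^-3)/(2π·0.0888) = 2.05×10^-8 T.

2.05×10^-8 T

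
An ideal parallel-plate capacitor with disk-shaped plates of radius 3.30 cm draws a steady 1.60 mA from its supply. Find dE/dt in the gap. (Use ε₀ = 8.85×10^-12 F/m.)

5.28×10^10 V/(m·s)

By continuity, I_d in the gap equals the 1.60 mA flowing in the wire.
Then dE/dt = I_d/(ε₀A) = 5.28×10^10 V/(m·s).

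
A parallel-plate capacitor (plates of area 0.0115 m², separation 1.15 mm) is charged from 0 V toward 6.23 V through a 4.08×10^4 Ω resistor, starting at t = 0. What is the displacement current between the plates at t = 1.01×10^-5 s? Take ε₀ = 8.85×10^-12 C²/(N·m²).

C = ε₀A/d = (8.85×10^-12)(0.0115)/(1.15×10^-3) = 8.850×10^-11 F, so τ = RC = 3.611×10^-6 s.
The conduction current is I(t) = (V₀/R) e^(−t/τ), and the displacement current between the plates equals it.
t/τ = 2.797; I_d = (6.23/4.08×10^4) · e^(−2.797) = (1.527×10^-4)(0.06099) = 9.31×10^-6 A.

9.31×10^-6 A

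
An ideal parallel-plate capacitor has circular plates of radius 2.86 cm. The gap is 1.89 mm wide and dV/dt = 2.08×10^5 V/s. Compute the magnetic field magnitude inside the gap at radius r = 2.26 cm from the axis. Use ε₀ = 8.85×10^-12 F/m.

1.38×10^-11 T

dE/dt = (dV/dt)/d = 1.101×10^8 V/(m·s); I_d = ε₀(πR²)(dE/dt) = (8.85×10^-12)(2.570×10^-3)(1.101×10^8) = 2.504×10^-6 A.
For r < R the Ampère–Maxwell law gives B(2πr) = μ₀ I_d (r²/R²), so B = μ₀ I_d r/(2πR²) = (4π×10^-7)(2.504×10^-6)(0.0226)/(2π·0.0286²) = 1.38×10^-11 T.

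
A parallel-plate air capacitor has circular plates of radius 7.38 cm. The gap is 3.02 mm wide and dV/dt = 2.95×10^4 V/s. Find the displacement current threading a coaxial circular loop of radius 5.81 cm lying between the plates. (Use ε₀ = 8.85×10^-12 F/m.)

dE/dt = (dV/dt)/d = 9.768×10^6 V/(m·s); I_d = ε₀(πR²)(dE/dt) = (8.85×10^-12)(0.01711)(9.768×10^6) = 1.479×10^-6 A.
Through an area πr² the displacement current is I_d·(πr²/πR²) = I_d (r/R)² = 9.17×10^-7 A.

9.17×10^-7 A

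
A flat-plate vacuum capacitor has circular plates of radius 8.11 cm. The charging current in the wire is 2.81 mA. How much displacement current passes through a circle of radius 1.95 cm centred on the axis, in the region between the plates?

1.62×10^-4 A

Between the plates the displacement current equals the wire current: I_d = 2.81 mA = 2.81×10^-3 A.
Since J_d is uniform, the enclosed fraction is (r/R)² = 0.05781, giving I_d,enc = 1.62×10^-4 A.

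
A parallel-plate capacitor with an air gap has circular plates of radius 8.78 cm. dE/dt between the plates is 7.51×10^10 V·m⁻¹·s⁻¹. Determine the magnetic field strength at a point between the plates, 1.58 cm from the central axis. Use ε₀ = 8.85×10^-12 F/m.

Total displacement current: I_d = ε₀(πR²)(dE/dt) = (8.85×10^-12)(0.02422)(7.51×10^10) = 0.01610 A.
∮B·dl = μ₀ I_d,enc with I_d,enc = I_d r²/R² = 5.214×10^-4 A; so B = μ₀ I_d,enc/(2πr) = 6.60×10^-9 T.

6.60×10^-9 T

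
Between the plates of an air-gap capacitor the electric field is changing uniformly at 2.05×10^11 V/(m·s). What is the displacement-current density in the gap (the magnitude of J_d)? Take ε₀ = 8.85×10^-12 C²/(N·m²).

1.81 A/m²

J_d = ε₀ ∂E/∂t, so J_d = 1.81 A/m².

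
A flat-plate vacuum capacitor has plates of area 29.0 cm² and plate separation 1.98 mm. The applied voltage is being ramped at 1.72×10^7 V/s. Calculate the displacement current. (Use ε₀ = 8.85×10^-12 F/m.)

2.23×10^-4 A

C = ε₀A/d = (8.85×10^-12)(2.90×10^-3)/(1.98×10^-3) = 1.296×10^-11 F.
I_d = C dV/dt = (1.296×10^-11)(1.72×10^7) = 2.23×10^-4 A.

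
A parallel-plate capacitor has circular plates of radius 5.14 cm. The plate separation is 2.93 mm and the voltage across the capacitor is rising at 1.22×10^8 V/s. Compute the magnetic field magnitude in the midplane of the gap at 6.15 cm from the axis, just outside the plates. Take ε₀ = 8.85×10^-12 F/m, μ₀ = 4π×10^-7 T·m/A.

dE/dt = (dV/dt)/d = 4.164×10^10 V/(m·s); I_d = ε₀(πR²)(dE/dt) = (8.85×10^-12)(8.300×10^-3)(4.164×10^10) = 3.059×10^-3 A.
With r > R the enclosed displacement current is the full I_d; B = μ₀ I_d / (2πr) = 9.95×10^-9 T.

9.95×10^-9 T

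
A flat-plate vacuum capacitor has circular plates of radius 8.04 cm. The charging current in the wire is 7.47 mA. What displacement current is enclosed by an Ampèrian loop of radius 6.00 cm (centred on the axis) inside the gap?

4.16×10^-3 A

Between the plates the displacement current equals the wire current: I_d = 7.47 mA = 7.47×10^-3 A.
The field is uniform, so I_d,enc = I_d (r/R)² = (7.47×10^-3)(6.00/8.04)² = 4.16×10^-3 A.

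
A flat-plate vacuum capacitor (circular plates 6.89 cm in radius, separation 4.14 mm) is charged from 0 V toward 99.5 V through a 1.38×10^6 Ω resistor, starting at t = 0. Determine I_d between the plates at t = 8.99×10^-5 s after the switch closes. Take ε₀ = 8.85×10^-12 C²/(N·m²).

C = ε₀A/d = (8.85×10^-12)(0.01491)/(4.14×10^-3) = 3.187×10^-11 F and τ = RC = 4.398×10^-5 s. I_d in the gap equals the RC charging current.
I_d(t) = (V₀/R) e^(−t/τ) = 7.210×10^-5 · e^(−2.044) = 9.34×10^-6 A.

9.34×10^-6 A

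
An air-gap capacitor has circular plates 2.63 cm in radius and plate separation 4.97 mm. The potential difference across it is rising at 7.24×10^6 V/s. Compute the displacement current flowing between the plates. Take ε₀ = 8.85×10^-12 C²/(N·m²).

2.80×10^-5 A

The displacement current equals the charging current C dV/dt. With C = ε₀A/d = (8.85×10^-12)(2.173×10^-3)/(4.97×10^-3) = 3.869×10^-12 F, I_d = (3.869×10^-12)(7.24×10^6) = 2.80×10^-5 A.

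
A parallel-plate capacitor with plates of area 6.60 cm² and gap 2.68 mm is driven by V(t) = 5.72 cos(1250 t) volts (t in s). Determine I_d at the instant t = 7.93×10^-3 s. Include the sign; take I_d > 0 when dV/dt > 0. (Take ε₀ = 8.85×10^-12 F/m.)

dE/dt = (V₀ω/d)·−sin(ωt) with ωt = 9.9125 rad: (5.72)(1250)(0.4686)/(2.68×10^-3) = 1.250×10^6 V/(m·s).
I_d = ε₀ A dE/dt = (8.85×10^-12)(6.60×10^-4)(1.250×10^6) = 7.30×10^-9 A.

7.30×10^-9 A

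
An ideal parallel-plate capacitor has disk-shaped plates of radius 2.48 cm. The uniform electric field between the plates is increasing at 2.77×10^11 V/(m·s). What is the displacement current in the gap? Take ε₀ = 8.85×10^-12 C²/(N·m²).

The displacement current is ε₀ times dΦ_E/dt = ε₀ A dE/dt = (8.85×10^-12)(1.932×10^-3)(2.77×10^11) = 4.74×10^-3 A.

4.74×10^-3 A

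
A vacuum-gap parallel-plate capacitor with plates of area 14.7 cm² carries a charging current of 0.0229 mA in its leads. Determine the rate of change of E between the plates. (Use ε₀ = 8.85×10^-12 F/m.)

The displacement current between the plates equals the conduction current, I_d = 0.0229 mA.
Since I_d = ε₀ A dE/dt, dE/dt = I_d/(ε₀A) = (2.29×10^-5)/((8.85×10^-12)(1.47×10^-3)) = 1.76×10^9 V/(m·s).

1.76×10^9 V/(m·s)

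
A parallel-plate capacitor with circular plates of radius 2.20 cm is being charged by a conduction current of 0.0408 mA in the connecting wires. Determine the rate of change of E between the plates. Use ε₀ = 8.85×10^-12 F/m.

Charge continuity gives I_d = I = 4.08×10^-5 A between the plates.
Then dE/dt = I_d/(ε₀A) = 3.03×10^9 V/(m·s).

3.03×10^9 V/(m·s)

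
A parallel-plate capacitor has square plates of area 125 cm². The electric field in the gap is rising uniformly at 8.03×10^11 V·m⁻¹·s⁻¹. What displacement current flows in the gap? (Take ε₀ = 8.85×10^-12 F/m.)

0.0888 A

I_d = ε₀ A (dE/dt) = (8.85×10^-12)(0.0125 m²)(8.03×10^11) = 0.0888 A.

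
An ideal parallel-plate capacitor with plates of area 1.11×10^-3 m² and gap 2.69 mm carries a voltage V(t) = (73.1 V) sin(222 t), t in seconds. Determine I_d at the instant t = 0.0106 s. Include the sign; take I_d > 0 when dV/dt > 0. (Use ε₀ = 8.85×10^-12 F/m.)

-4.18×10^-8 A

C = ε₀A/d = (8.85×10^-12)(1.11×10^-3)/(2.69×10^-3) = 3.652×10^-12 F. dV/dt = V₀ω·cos(ωt); at ωt = 2.3532 rad this factor is -0.7050.
I_d = C dV/dt = (3.652×10^-12)(73.1)(222)(-0.7050) = -4.18×10^-8 A.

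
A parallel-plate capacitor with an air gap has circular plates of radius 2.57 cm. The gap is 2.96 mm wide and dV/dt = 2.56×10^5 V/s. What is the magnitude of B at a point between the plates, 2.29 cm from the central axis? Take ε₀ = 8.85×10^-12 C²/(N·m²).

With E = V/d, dE/dt = 8.649×10^7 V/(m·s) and πR² = 2.075×10^-3 m², giving I_d = ε₀ πR² dE/dt = 1.588×10^-6 A.
An Ampèrian loop of radius r encloses a fraction (r/R)² of I_d. Then B·2πr = μ₀ I_d (r/R)², giving B = μ₀ I_d r/(2πR²) = 1.10×10^-11 T.

1.10×10^-11 T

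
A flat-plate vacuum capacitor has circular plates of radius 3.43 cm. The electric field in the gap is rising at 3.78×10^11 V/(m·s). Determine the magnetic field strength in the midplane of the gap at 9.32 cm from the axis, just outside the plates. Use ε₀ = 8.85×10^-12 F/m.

2.65×10^-8 T

Through the whole plate area (πR² = 3.696×10^-3 m²), I_d = ε₀ πR² dE/dt = 0.01236 A.
For r ≥ R the full I_d is enclosed: B = μ₀ I_d/(2πr) = (4π×10^-7)(0.01236)/(2π·0.0932) = 2.65×10^-8 T.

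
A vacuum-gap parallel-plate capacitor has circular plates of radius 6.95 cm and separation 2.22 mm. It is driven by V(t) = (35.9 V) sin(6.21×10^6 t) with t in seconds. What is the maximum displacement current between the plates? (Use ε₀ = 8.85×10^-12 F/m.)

C = ε₀A/d = (8.85×10^-12)(0.01517)/(2.22×10^-3) = 6.048×10^-11 F; ω = 6.21×10^6 rad/s.
I_d = C dV/dt, so |I_d|_max = C V₀ ω = (6.048×10^-11)(35.9)(6.21×10^6) = 0.0135 A.

0.0135 A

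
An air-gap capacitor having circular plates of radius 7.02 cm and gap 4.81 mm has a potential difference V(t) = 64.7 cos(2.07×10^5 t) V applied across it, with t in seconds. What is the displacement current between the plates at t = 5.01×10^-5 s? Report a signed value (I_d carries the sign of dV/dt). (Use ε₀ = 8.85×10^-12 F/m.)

C = ε₀A/d = (8.85×10^-12)(0.01548)/(4.81×10^-3) = 2.848×10^-11 F. dV/dt = V₀ω·−sin(ωt); at ωt = 10.3707 rad this factor is 0.8110.
I_d = C dV/dt = (2.848×10^-11)(64.7)(2.07×10^5)(0.8110) = 3.09×10^-4 A.

3.09×10^-4 A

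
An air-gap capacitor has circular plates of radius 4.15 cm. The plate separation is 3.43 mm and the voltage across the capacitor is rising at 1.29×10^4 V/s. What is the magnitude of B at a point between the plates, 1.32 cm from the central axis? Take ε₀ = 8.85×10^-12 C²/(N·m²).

2.76×10^-13 T

I_d = C dV/dt with C = ε₀πR²/d = 1.396×10^-11 F, so I_d = (1.396×10^-11)(1.29×10^4) = 1.801×10^-7 A.
For r < R the Ampère–Maxwell law gives B(2πr) = μ₀ I_d (r²/R²), so B = μ₀ I_d r/(2πR²) = (4π×10^-7)(1.801×10^-7)(0.0132)/(2π·0.0415²) = 2.76×10^-13 T.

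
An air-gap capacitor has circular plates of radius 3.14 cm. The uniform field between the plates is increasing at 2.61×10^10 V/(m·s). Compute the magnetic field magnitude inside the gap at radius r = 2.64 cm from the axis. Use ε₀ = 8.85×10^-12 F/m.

Total displacement current: I_d = ε₀(πR²)(dE/dt) = (8.85×10^-12)(3.097×10^-3)(2.61×10^10) = 7.154×10^-4 A.
For r < R the Ampère–Maxwell law gives B(2πr) = μ₀ I_d (r²/R²), so B = μ₀ I_d r/(2πR²) = (4π×10^-7)(7.154×10^-4)(0.0264)/(2π·0.0314²) = 3.83×10^-9 T.

3.83×10^-9 T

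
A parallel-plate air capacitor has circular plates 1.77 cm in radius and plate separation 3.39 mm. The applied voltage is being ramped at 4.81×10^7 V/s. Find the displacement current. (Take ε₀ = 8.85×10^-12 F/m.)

E = V/d so dE/dt = (dV/dt)/d = 1.419×10^10 V/(m·s), and I_d = ε₀ A dE/dt = (8.85×10^-12)(9.842×10^-4)(1.419×10^10) = 1.24×10^-4 A.

1.24×10^-4 A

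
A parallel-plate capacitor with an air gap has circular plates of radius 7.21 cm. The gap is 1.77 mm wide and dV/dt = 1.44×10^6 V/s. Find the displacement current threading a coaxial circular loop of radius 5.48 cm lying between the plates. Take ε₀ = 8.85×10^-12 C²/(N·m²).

I_d = C dV/dt with C = ε₀πR²/d = 8.165×10^-11 F, so I_d = (8.165×10^-11)(1.44×10^6) = 1.176×10^-4 A.
Since J_d is uniform, the enclosed fraction is (r/R)² = 0.5777, giving I_d,enc = 6.79×10^-5 A.

6.79×10^-5 A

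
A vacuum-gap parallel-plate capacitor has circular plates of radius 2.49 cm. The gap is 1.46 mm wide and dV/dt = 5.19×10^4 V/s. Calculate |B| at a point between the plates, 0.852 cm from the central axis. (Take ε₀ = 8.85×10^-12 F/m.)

With E = V/d, dE/dt = 3.555×10^7 V/(m·s) and πR² = 1.948×10^-3 m², giving I_d = ε₀ πR² dE/dt = 6.129×10^-7 A.
For r < R the Ampère–Maxwell law gives B(2πr) = μ₀ I_d (r²/R²), so B = μ₀ I_d r/(2πR²) = (4π×10^-7)(6.129×10^-7)(8.52×10^-3)/(2π·0.0249²) = 1.68×10^-12 T.

1.68×10^-12 T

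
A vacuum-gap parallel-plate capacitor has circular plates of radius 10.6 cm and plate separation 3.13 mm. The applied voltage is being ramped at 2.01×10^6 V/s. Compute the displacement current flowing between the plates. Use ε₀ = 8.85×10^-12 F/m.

2.01×10^-4 A

The field between the plates is E = V/d, so dE/dt = (2.01×10^6)/(3.13×10^-3 m) = 6.422×10^8 V/(m·s).
I_d = ε₀ A (dE/dt) = (8.85×10^-12)(0.03530)(6.422×10^8) = 2.01×10^-4 A.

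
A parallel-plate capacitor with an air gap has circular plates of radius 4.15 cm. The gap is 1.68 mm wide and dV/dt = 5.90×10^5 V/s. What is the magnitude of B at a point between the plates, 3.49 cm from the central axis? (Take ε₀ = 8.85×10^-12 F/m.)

6.82×10^-11 T

With E = V/d, dE/dt = 3.512×10^8 V/(m·s) and πR² = 5.411×10^-3 m², giving I_d = ε₀ πR² dE/dt = 1.682×10^-5 A.
∮B·dl = μ₀ I_d,enc with I_d,enc = I_d r²/R² = 1.190×10^-5 A; so B = μ₀ I_d,enc/(2πr) = 6.82×10^-11 T.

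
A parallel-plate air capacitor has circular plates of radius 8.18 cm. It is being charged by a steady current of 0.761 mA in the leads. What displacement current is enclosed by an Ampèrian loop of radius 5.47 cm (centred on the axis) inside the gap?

3.40×10^-4 A

Between the plates the displacement current equals the wire current: I_d = 0.761 mA = 7.61×10^-4 A.
Through an area πr² the displacement current is I_d·(πr²/πR²) = I_d (r/R)² = 3.40×10^-4 A.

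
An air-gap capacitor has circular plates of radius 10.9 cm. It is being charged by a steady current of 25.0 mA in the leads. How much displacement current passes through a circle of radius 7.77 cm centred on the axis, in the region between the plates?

Between the plates the displacement current equals the wire current: I_d = 25.0 mA = 0.0250 A.
Since J_d is uniform, the enclosed fraction is (r/R)² = 0.5081, giving I_d,enc = 0.0127 A.

0.0127 A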